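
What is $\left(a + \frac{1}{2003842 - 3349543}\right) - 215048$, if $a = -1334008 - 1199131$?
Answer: $- \frac{3698237994088}{1345701} \approx -2.7482 \cdot 10^{6}$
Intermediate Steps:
$a = -2533139$
$\left(a + \frac{1}{2003842 - 3349543}\right) - 215048 = \left(-2533139 + \frac{1}{2003842 - 3349543}\right) - 215048 = \left(-2533139 + \frac{1}{-1345701}\right) - 215048 = \left(-2533139 - \frac{1}{1345701}\right) - 215048 = - \frac{3408847685440}{1345701} - 215048 = - \frac{3698237994088}{1345701}$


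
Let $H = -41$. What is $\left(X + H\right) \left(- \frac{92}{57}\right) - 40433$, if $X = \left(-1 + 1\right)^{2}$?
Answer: $- \frac{2300909}{57} \approx -40367.0$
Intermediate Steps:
$X = 0$ ($X = 0^{2} = 0$)
$\left(X + H\right) \left(- \frac{92}{57}\right) - 40433 = \left(0 - 41\right) \left(- \frac{92}{57}\right) - 40433 = - 41 \left(\left(-92\right) \frac{1}{57}\right) - 40433 = \left(-41\right) \left(- \frac{92}{57}\right) - 40433 = \frac{3772}{57} - 40433 = - \frac{2300909}{57}$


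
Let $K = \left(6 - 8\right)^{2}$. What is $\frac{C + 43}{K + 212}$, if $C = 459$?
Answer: $\frac{251}{108} \approx 2.3241$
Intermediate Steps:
$K = 4$ ($K = \left(-2\right)^{2} = 4$)
$\frac{C + 43}{K + 212} = \frac{459 + 43}{4 + 212} = \frac{502}{216} = 502 \cdot \frac{1}{216} = \frac{251}{108}$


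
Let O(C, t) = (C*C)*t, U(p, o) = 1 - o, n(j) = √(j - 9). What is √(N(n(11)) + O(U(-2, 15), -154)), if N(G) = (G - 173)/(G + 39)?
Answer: √(-1177349 - 30183*√2)/√(39 + √2) ≈ 173.75*I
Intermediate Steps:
n(j) = √(-9 + j)
N(G) = (-173 + G)/(39 + G)
O(C, t) = t*C² (O(C, t) = C²*t = t*C²)
√(N(n(11)) + O(U(-2, 15), -154)) = √((-173 + √(-9 + 11))/(39 + √(-9 + 11)) - 154*(1 - 1*15)²) = √((-173 + √2)/(39 + √2) - 154*(1 - 15)²) = √((-173 + √2)/(39 + √2) - 154*(-14)²) = √((-173 + √2)/(39 + √2) - 154*196) = √((-173 + √2)/(39 + √2) - 30184) = √(-30184 + (-173 + √2)/(39 + √2))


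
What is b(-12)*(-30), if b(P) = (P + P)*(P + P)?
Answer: -17280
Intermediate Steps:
b(P) = 4*P**2 (b(P) = (2*P)*(2*P) = 4*P**2)
b(-12)*(-30) = (4*(-12)**2)*(-30) = (4*144)*(-30) = 576*(-30) = -17280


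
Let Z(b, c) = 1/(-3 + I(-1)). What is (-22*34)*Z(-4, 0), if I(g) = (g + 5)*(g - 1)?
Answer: 68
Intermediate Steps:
I(g) = (-1 + g)*(5 + g) (I(g) = (5 + g)*(-1 + g) = (-1 + g)*(5 + g))
Z(b, c) = -1/11 (Z(b, c) = 1/(-3 + (-5 + (-1)² + 4*(-1))) = 1/(-3 + (-5 + 1 - 4)) = 1/(-3 - 8) = 1/(-11) = -1/11)
(-22*34)*Z(-4, 0) = -22*34*(-1/11) = -748*(-1/11) = 68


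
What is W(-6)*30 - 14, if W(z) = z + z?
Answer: -374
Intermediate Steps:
W(z) = 2*z
W(-6)*30 - 14 = (2*(-6))*30 - 14 = -12*30 - 14 = -360 - 14 = -374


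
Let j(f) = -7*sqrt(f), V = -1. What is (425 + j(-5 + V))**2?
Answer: 180331 - 5950*I*sqrt(6) ≈ 1.8033e+5 - 14574.0*I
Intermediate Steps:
(425 + j(-5 + V))**2 = (425 - 7*sqrt(-5 - 1))**2 = (425 - 7*I*sqrt(6))**2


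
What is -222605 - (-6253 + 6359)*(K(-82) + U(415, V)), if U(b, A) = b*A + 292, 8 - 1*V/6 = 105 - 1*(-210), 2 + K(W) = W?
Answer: 80784927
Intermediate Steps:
K(W) = -2 + W
V = -1842 (V = 48 - 6*(105 - 1*(-210)) = 48 - 6*(105 + 210) = 48 - 6*315 = 48 - 1890 = -1842)
U(b, A) = 292 + A*b (U(b, A) = A*b + 292 = 292 + A*b)
-222605 - (-6253 + 6359)*(K(-82) + U(415, V)) = -222605 - (-6253 + 6359)*((-2 - 82) + (292 - 1842*415)) = -222605 - 106*(-84 + (292 - 764430)) = -222605 - 106*(-84 - 764138) = -222605 - 106*(-764222) = -222605 - 1*(-81007532) = -222605 + 81007532 = 80784927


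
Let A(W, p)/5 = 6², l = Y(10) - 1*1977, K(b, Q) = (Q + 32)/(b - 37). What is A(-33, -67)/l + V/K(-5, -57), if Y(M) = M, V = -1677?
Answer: -138548178/49175 ≈ -2817.5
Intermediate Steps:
K(b, Q) = (32 + Q)/(-37 + b)
l = -1967 (l = 10 - 1*1977 = 10 - 1977 = -1967)
A(W, p) = 180 (A(W, p) = 5*6² = 5*36 = 180)
A(-33, -67)/l + V/K(-5, -57) = 180/(-1967) - 1677*(-37 - 5)/(32 - 57) = 180*(-1/1967) - 1677/(-25/(-42)) = -180/1967 - 1677/((-1/42*(-25))) = -180/1967 - 1677/25/42 = -180/1967 - 1677*42/25 = -180/1967 - 70434/25 = -138548178/49175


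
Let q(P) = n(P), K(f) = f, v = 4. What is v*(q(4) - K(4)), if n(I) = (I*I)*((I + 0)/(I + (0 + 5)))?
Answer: 112/9 ≈ 12.444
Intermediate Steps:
n(I) = I³/(5 + I) (n(I) = I²*(I/(I + 5)) = I²*(I/(5 + I)) = I³/(5 + I))
q(P) = P³/(5 + P)
v*(q(4) - K(4)) = 4*(4³/(5 + 4) - 1*4) = 4*(64/9 - 4) = 4*(28/9) = 112/9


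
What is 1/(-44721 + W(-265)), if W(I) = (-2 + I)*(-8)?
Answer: -1/42585 ≈ -2.3482e-5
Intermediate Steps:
W(I) = 16 - 8*I
1/(-44721 + W(-265)) = 1/(-44721 + (16 - 8*(-265))) = 1/(-44721 + (16 + 2120)) = 1/(-44721 + 2136) = 1/(-42585) = -1/42585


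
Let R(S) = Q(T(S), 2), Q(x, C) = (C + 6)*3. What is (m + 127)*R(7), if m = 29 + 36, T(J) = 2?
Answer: 4608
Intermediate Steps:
Q(x, C) = 18 + 3*C (Q(x, C) = (6 + C)*3 = 18 + 3*C)
m = 65
R(S) = 24 (R(S) = 18 + 3*2 = 18 + 6 = 24)
(m + 127)*R(7) = (65 + 127)*24 = 192*24 = 4608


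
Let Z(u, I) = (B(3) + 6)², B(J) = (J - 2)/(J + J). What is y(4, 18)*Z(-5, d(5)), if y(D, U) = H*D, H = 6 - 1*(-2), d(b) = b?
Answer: 10952/9 ≈ 1216.9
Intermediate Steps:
B(J) = (-2 + J)/(2*J) (B(J) = (-2 + J)/((2*J)) = (-2 + J)*(1/(2*J)) = (-2 + J)/(2*J))
H = 8 (H = 6 + 2 = 8)
Z(u, I) = 1369/36 (Z(u, I) = ((½)*(-2 + 3)/3 + 6)² = ((½)*(⅓)*1 + 6)² = (⅙ + 6)² = (37/6)² = 1369/36)
y(D, U) = 8*D
y(4, 18)*Z(-5, d(5)) = (8*4)*(1369/36) = 32*(1369/36) = 10952/9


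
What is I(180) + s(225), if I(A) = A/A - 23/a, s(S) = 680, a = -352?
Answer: 239735/352 ≈ 681.07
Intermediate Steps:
I(A) = 375/352 (I(A) = A/A - 23/(-352) = 1 - 23*(-1/352) = 1 + 23/352 = 375/352)
I(180) + s(225) = 375/352 + 680 = 239735/352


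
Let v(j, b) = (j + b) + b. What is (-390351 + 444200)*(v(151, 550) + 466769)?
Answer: 25202408980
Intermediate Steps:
v(j, b) = j + 2*b (v(j, b) = (b + j) + b = j + 2*b)
(-390351 + 444200)*(v(151, 550) + 466769) = (-390351 + 444200)*((151 + 2*550) + 466769) = 53849*((151 + 1100) + 466769) = 53849*(1251 + 466769) = 53849*468020 = 25202408980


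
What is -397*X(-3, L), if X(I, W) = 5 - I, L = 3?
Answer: -3176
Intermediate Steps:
-397*X(-3, L) = -397*(5 - 1*(-3)) = -397*(5 + 3) = -397*8 = -3176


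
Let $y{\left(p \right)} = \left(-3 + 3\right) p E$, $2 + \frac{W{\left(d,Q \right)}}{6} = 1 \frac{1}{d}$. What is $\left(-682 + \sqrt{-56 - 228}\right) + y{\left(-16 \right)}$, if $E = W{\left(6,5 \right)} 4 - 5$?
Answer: $-682 + 2 i \sqrt{71} \approx -682.0 + 16.852 i$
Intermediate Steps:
$W{\left(d,Q \right)} = -12 + \frac{6}{d}$ ($W{\left(d,Q \right)} = -12 + 6 \cdot 1 \frac{1}{d} = -12 + \frac{6}{d}$)
$E = -49$ ($E = \left(-12 + \frac{6}{6}\right) 4 - 5 = \left(-12 + 6 \cdot \frac{1}{6}\right) 4 - 5 = \left(-12 + 1\right) 4 - 5 = \left(-11\right) 4 - 5 = -44 - 5 = -49$)
$y{\left(p \right)} = 0$ ($y{\left(p \right)} = \left(-3 + 3\right) p \left(-49\right) = 0 p \left(-49\right) = 0 \left(-49\right) = 0$)
$\left(-682 + \sqrt{-56 - 228}\right) + y{\left(-16 \right)} = \left(-682 + \sqrt{-56 - 228}\right) + 0 = \left(-682 + \sqrt{-284}\right) + 0 = \left(-682 + 2 i \sqrt{71}\right) + 0 = -682 + 2 i \sqrt{71}$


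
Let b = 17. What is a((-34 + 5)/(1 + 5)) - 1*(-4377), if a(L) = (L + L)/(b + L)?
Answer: 319463/73 ≈ 4376.2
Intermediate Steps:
a(L) = 2*L/(17 + L) (a(L) = (L + L)/(17 + L) = (2*L)/(17 + L) = 2*L/(17 + L))
a((-34 + 5)/(1 + 5)) - 1*(-4377) = 2*((-34 + 5)/(1 + 5))/(17 + (-34 + 5)/(1 + 5)) - 1*(-4377) = 2*(-29/6)/(17 - 29/6) + 4377 = 2*(-29/6)/(73/6) + 4377 = 2*(-29/6)*(6/73) + 4377 = -58/73 + 4377 = 319463/73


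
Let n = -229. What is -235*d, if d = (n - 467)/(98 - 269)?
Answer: -54520/57 ≈ -956.49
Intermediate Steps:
d = 232/57 (d = (-229 - 467)/(98 - 269) = -696/(-171) = -696*(-1/171) = 232/57 ≈ 4.0702)
-235*d = -235*232/57 = -54520/57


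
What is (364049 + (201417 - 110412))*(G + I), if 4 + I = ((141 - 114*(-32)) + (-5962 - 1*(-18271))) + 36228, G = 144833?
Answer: 89716171370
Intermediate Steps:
I = 52322 (I = -4 + (((141 - 114*(-32)) + (-5962 - 1*(-18271))) + 36228) = -4 + (((141 + 3648) + (-5962 + 18271)) + 36228) = -4 + ((3789 + 12309) + 36228) = -4 + (16098 + 36228) = -4 + 52326 = 52322)
(364049 + (201417 - 110412))*(G + I) = (364049 + (201417 - 110412))*(144833 + 52322) = (364049 + 91005)*197155 = 455054*197155 = 89716171370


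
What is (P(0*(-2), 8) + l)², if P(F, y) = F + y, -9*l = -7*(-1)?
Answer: 4225/81 ≈ 52.161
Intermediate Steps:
l = -7/9 (l = -(-7)*(-1)/9 = -⅑*7 = -7/9 ≈ -0.77778)
(P(0*(-2), 8) + l)² = ((0*(-2) + 8) - 7/9)² = ((0 + 8) - 7/9)² = (8 - 7/9)² = (65/9)² = 4225/81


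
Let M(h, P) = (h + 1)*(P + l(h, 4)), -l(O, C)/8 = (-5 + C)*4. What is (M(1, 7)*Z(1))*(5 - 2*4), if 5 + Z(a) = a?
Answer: 936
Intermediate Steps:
Z(a) = -5 + a
l(O, C) = 160 - 32*C (l(O, C) = -8*(-5 + C)*4 = -8*(-20 + 4*C) = 160 - 32*C)
M(h, P) = (1 + h)*(32 + P) (M(h, P) = (h + 1)*(P + (160 - 32*4)) = (1 + h)*(P + (160 - 128)) = (1 + h)*(P + 32) = (1 + h)*(32 + P))
(M(1, 7)*Z(1))*(5 - 2*4) = ((32 + 7 + 32*1 + 7*1)*(-5 + 1))*(5 - 2*4) = ((32 + 7 + 32 + 7)*(-4))*(5 - 8) = (78*(-4))*(-3) = -312*(-3) = 936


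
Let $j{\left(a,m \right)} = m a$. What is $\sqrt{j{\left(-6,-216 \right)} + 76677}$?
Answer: $\sqrt{77973} \approx 279.24$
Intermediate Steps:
$j{\left(a,m \right)} = a m$
$\sqrt{j{\left(-6,-216 \right)} + 76677} = \sqrt{\left(-6\right) \left(-216\right) + 76677} = \sqrt{1296 + 76677} = \sqrt{77973}$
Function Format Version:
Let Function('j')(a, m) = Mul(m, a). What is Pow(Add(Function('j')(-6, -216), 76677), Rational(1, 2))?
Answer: Pow(77973, Rational(1, 2)) ≈ 279.24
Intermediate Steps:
Function('j')(a, m) = Mul(a, m)
Pow(Add(Function('j')(-6, -216), 76677), Rational(1, 2)) = Pow(Add(Mul(-6, -216), 76677), Rational(1, 2)) = Pow(Add(1296, 76677), Rational(1, 2)) = Pow(77973, Rational(1, 2))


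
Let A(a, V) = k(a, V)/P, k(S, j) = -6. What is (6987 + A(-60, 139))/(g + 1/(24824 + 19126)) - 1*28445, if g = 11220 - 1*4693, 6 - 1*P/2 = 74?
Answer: -277422067791605/9753296134 ≈ -28444.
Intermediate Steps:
P = -136 (P = 12 - 2*74 = 12 - 148 = -136)
g = 6527 (g = 11220 - 4693 = 6527)
A(a, V) = 3/68 (A(a, V) = -6/(-136) = -6*(-1/136) = 3/68)
(6987 + A(-60, 139))/(g + 1/(24824 + 19126)) - 1*28445 = (6987 + 3/68)/(6527 + 1/(24824 + 19126)) - 1*28445 = 475119/(68*(6527 + 1/43950)) - 28445 = 475119/(68*(286861651/43950)) - 28445 = (475119/68)*(43950/286861651) - 28445 = 10440740025/9753296134 - 28445 = -277422067791605/9753296134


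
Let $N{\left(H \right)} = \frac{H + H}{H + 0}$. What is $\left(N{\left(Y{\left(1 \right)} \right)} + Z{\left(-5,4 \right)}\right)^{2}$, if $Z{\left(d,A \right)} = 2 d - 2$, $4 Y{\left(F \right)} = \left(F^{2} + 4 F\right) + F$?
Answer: $100$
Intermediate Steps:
$Y{\left(F \right)} = \frac{F^{2}}{4} + \frac{5 F}{4}$ ($Y{\left(F \right)} = \frac{\left(F^{2} + 4 F\right) + F}{4} = \frac{F^{2} + 5 F}{4} = \frac{F^{2}}{4} + \frac{5 F}{4}$)
$N{\left(H \right)} = 2$ ($N{\left(H \right)} = \frac{2 H}{H} = 2$)
$Z{\left(d,A \right)} = -2 + 2 d$
$\left(N{\left(Y{\left(1 \right)} \right)} + Z{\left(-5,4 \right)}\right)^{2} = \left(2 + \left(-2 + 2 \left(-5\right)\right)\right)^{2} = \left(2 - 12\right)^{2} = \left(-10\right)^{2} = 100$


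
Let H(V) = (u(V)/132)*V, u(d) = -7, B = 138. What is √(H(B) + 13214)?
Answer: 9*√78914/22 ≈ 114.92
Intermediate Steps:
H(V) = -7*V/132 (H(V) = (-7/132)*V = (-7*1/132)*V = -7*V/132)
√(H(B) + 13214) = √(-7/132*138 + 13214) = √(-161/22 + 13214) = √(290547/22) = 9*√78914/22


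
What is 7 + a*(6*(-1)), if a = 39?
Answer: -227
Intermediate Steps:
7 + a*(6*(-1)) = 7 + 39*(6*(-1)) = 7 + 39*(-6) = 7 - 234 = -227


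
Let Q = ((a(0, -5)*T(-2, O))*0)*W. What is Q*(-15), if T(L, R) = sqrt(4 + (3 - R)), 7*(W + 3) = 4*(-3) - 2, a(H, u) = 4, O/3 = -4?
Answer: 0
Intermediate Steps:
O = -12 (O = 3*(-4) = -12)
W = -5 (W = -3 + (4*(-3) - 2)/7 = -3 + (-12 - 2)/7 = -3 + (1/7)*(-14) = -3 - 2 = -5)
T(L, R) = sqrt(7 - R)
Q = 0 (Q = ((4*sqrt(7 - 1*(-12)))*0)*(-5) = ((4*sqrt(7 + 12))*0)*(-5) = ((4*sqrt(19))*0)*(-5) = 0*(-5) = 0)
Q*(-15) = 0*(-15) = 0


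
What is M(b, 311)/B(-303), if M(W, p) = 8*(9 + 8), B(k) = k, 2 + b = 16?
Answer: -136/303 ≈ -0.44884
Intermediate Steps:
b = 14 (b = -2 + 16 = 14)
M(W, p) = 136 (M(W, p) = 8*17 = 136)
M(b, 311)/B(-303) = 136/(-303) = 136*(-1/303) = -136/303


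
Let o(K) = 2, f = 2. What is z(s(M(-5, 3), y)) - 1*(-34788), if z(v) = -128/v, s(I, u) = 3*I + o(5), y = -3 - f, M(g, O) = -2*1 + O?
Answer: 173812/5 ≈ 34762.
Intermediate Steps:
M(g, O) = -2 + O
y = -5 (y = -3 - 1*2 = -3 - 2 = -5)
s(I, u) = 2 + 3*I (s(I, u) = 3*I + 2 = 2 + 3*I)
z(s(M(-5, 3), y)) - 1*(-34788) = -128/(2 + 3*(-2 + 3)) - 1*(-34788) = -128/(2 + 3*1) + 34788 = -128/(2 + 3) + 34788 = -128/5 + 34788 = 173812/5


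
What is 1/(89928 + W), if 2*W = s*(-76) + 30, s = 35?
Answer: 1/88613 ≈ 1.1285e-5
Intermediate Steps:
W = -1315 (W = (35*(-76) + 30)/2 = (-2660 + 30)/2 = (½)*(-2630) = -1315)
1/(89928 + W) = 1/(89928 - 1315) = 1/88613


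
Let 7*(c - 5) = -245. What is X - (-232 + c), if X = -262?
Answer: 0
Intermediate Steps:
c = -30 (c = 5 + (1/7)*(-245) = 5 - 35 = -30)
X - (-232 + c) = -262 - (-232 - 30) = -262 - 1*(-262) = -262 + 262 = 0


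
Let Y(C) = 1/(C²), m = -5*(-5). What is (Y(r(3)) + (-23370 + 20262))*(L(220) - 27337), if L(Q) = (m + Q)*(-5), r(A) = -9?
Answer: 7190397814/81 ≈ 8.8770e+7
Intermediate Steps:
m = 25
Y(C) = C⁻²
L(Q) = -125 - 5*Q (L(Q) = (25 + Q)*(-5) = -125 - 5*Q)
(Y(r(3)) + (-23370 + 20262))*(L(220) - 27337) = ((-9)⁻² + (-23370 + 20262))*((-125 - 5*220) - 27337) = (1/81 - 3108)*((-125 - 1100) - 27337) = -251747*(-1225 - 27337)/81 = -251747/81*(-28562) = 7190397814/81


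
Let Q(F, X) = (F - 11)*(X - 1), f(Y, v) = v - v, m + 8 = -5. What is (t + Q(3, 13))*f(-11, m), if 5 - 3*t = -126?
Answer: 0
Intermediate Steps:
m = -13 (m = -8 - 5 = -13)
t = 131/3 (t = 5/3 - 1/3*(-126) = 5/3 + 42 = 131/3 ≈ 43.667)
f(Y, v) = 0
Q(F, X) = (-1 + X)*(-11 + F) (Q(F, X) = (-11 + F)*(-1 + X) = (-1 + X)*(-11 + F))
(t + Q(3, 13))*f(-11, m) = (131/3 + (11 - 1*3 - 11*13 + 3*13))*0 = (131/3 + (11 - 3 - 143 + 39))*0 = (131/3 - 96)*0 = -157/3*0 = 0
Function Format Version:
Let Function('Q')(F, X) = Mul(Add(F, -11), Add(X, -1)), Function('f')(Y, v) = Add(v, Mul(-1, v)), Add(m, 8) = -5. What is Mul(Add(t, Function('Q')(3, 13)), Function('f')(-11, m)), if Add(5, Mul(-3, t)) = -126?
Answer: 0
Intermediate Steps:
m = -13 (m = Add(-8, -5) = -13)
t = Rational(131, 3) (t = Add(Rational(5, 3), Mul(Rational(-1, 3), -126)) = Add(Rational(5, 3), 42) = Rational(131, 3) ≈ 43.667)
Function('f')(Y, v) = 0
Function('Q')(F, X) = Mul(Add(-1, X), Add(-11, F)) (Function('Q')(F, X) = Mul(Add(-11, F), Add(-1, X)) = Mul(Add(-1, X), Add(-11, F)))
Mul(Add(t, Function('Q')(3, 13)), Function('f')(-11, m)) = Mul(Add(Rational(131, 3), Add(11, Mul(-1, 3), Mul(-11, 13), Mul(3, 13))), 0) = Mul(Add(Rational(131, 3), Add(11, -3, -143, 39)), 0) = Mul(Add(Rational(131, 3), -96), 0) = Mul(Rational(-157, 3), 0) = 0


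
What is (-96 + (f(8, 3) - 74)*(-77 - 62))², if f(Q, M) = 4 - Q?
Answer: 115476516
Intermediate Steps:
(-96 + (f(8, 3) - 74)*(-77 - 62))² = (-96 + ((4 - 1*8) - 74)*(-77 - 62))² = (-96 + ((4 - 8) - 74)*(-139))² = (-96 + (-4 - 74)*(-139))² = (-96 - 78*(-139))² = (-96 + 10842)² = 10746² = 115476516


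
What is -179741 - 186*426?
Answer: -258977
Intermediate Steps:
-179741 - 186*426 = -179741 - 79236 = -258977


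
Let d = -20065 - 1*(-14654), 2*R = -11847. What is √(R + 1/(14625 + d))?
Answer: 2*I*√31430755337/4607 ≈ 76.964*I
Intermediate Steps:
R = -11847/2 (R = (½)*(-11847) = -11847/2 ≈ -5923.5)
d = -5411 (d = -20065 + 14654 = -5411)
√(R + 1/(14625 + d)) = √(-11847/2 + 1/(14625 - 5411)) = √(-11847/2 + 1/9214) = √(-27289564/4607) = 2*I*√31430755337/4607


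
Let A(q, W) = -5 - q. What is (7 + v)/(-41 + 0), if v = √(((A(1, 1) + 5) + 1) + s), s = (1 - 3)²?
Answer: -9/41 ≈ -0.21951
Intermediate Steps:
s = 4 (s = (-2)² = 4)
v = 2 (v = √((((-5 - 1*1) + 5) + 1) + 4) = √((((-5 - 1) + 5) + 1) + 4) = √(((-6 + 5) + 1) + 4) = √((-1 + 1) + 4) = √(0 + 4) = √4 = 2)
(7 + v)/(-41 + 0) = (7 + 2)/(-41 + 0) = 9/(-41) = 9*(-1/41) = -9/41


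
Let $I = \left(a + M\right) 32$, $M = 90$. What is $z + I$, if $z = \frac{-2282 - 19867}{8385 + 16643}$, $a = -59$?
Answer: $\frac{24805627}{25028} \approx 991.12$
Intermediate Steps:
$z = - \frac{22149}{25028} \approx -0.88497$
$I = 992$ ($I = \left(-59 + 90\right) 32 = 31 \cdot 32 = 992$)
$z + I = - \frac{22149}{25028} + 992 = \frac{24805627}{25028}$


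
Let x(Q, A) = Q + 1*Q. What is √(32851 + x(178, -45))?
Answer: √33207 ≈ 182.23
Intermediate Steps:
x(Q, A) = 2*Q (x(Q, A) = Q + Q = 2*Q)
√(32851 + x(178, -45)) = √(32851 + 2*178) = √(32851 + 356) = √33207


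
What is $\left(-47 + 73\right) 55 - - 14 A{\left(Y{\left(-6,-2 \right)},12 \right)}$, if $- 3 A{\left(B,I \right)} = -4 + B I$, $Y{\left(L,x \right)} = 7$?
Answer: $\frac{3170}{3} \approx 1056.7$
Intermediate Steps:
$A{\left(B,I \right)} = \frac{4}{3} - \frac{B I}{3}$ ($A{\left(B,I \right)} = - \frac{-4 + B I}{3} = \frac{4}{3} - \frac{B I}{3}$)
$\left(-47 + 73\right) 55 - - 14 A{\left(Y{\left(-6,-2 \right)},12 \right)} = \left(-47 + 73\right) 55 - - 14 \left(\frac{4}{3} - \frac{7}{3} \cdot 12\right) = 26 \cdot 55 - - 14 \left(\frac{4}{3} - 28\right) = 1430 - \left(-14\right) \left(- \frac{80}{3}\right) = 1430 - \frac{1120}{3} = \frac{3170}{3}$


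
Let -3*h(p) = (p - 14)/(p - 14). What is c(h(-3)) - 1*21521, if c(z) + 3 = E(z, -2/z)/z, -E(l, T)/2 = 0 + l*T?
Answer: -21536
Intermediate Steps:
E(l, T) = -2*T*l (E(l, T) = -2*(0 + l*T) = -2*(0 + T*l) = -2*T*l)
h(p) = -1/3 (h(p) = -(p - 14)/(3*(p - 14)) = -(-14 + p)/(3*(-14 + p)) = -1/3*1 = -1/3)
c(z) = -3 + 4/z (c(z) = -3 + (-2*(-2/z)*z)/z = -3 + 4/z)
c(h(-3)) - 1*21521 = (-3 + 4/(-1/3)) - 1*21521 = (-3 + 4*(-3)) - 21521 = (-3 - 12) - 21521 = -15 - 21521 = -21536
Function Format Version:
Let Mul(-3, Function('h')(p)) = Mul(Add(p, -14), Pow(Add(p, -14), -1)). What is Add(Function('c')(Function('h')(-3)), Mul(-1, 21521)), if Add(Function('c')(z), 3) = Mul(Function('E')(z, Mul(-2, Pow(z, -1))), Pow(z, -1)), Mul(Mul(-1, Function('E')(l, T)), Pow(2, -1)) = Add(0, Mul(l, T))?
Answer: -21536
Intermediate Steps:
Function('E')(l, T) = Mul(-2, T, l) (Function('E')(l, T) = Mul(-2, Add(0, Mul(l, T))) = Mul(-2, Add(0, Mul(T, l))) = Mul(-2, Mul(T, l)) = Mul(-2, T, l))
Function('h')(p) = Rational(-1, 3) (Function('h')(p) = Mul(Rational(-1, 3), Mul(Add(p, -14), Pow(Add(p, -14), -1))) = Mul(Rational(-1, 3), Mul(Add(-14, p), Pow(Add(-14, p), -1))) = Mul(Rational(-1, 3), 1) = Rational(-1, 3))
Function('c')(z) = Add(-3, Mul(4, Pow(z, -1))) (Function('c')(z) = Add(-3, Mul(Mul(-2, Mul(-2, Pow(z, -1)), z), Pow(z, -1))) = Add(-3, Mul(4, Pow(z, -1))))
Add(Function('c')(Function('h')(-3)), Mul(-1, 21521)) = Add(Add(-3, Mul(4, Pow(Rational(-1, 3), -1))), Mul(-1, 21521)) = Add(Add(-3, Mul(4, -3)), -21521) = Add(Add(-3, -12), -21521) = Add(-15, -21521) = -21536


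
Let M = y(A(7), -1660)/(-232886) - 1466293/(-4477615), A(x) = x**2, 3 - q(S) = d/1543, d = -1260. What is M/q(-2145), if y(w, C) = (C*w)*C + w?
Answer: -310783869155833197/2046965061445070 ≈ -151.83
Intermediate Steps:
q(S) = 5889/1543 (q(S) = 3 - (-1260)/1543 = 3 - 1*(-1260/1543) = 3 + 1260/1543 = 5889/1543)
y(w, C) = w + w*C**2 (y(w, C) = w*C**2 + w = w + w*C**2)
M = -604246019097537/1042773846890 (M = (7**2*(1 + (-1660)**2))/(-232886) - 1466293/(-4477615) = (49*(1 + 2755600))*(-1/232886) - 1466293*(-1/4477615) = (49*2755601)*(-1/232886) + 1466293/4477615 = 135024449*(-1/232886) + 1466293/4477615 = -135024449/232886 + 1466293/4477615 = -604246019097537/1042773846890 ≈ -579.46)
M/q(-2145) = -604246019097537/(1042773846890*5889/1543) = -604246019097537/1042773846890*1543/5889 = -310783869155833197/2046965061445070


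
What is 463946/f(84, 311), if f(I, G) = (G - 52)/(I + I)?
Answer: 11134704/37 ≈ 3.0094e+5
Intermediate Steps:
f(I, G) = (-52 + G)/(2*I) (f(I, G) = (-52 + G)/((2*I)) = (-52 + G)*(1/(2*I)) = (-52 + G)/(2*I))
463946/f(84, 311) = 463946/(((½)*(-52 + 311)/84)) = 463946/(((½)*(1/84)*259)) = 463946/(37/24) = 463946*(24/37) = 11134704/37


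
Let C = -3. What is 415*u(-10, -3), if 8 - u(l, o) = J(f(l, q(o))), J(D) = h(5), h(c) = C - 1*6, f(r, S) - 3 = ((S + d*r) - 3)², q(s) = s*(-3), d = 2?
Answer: 7055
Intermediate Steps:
q(s) = -3*s
f(r, S) = 3 + (-3 + S + 2*r)² (f(r, S) = 3 + ((S + 2*r) - 3)² = 3 + (-3 + S + 2*r)²)
h(c) = -9 (h(c) = -3 - 1*6 = -3 - 6 = -9)
J(D) = -9
u(l, o) = 17 (u(l, o) = 8 - 1*(-9) = 8 + 9 = 17)
415*u(-10, -3) = 415*17 = 7055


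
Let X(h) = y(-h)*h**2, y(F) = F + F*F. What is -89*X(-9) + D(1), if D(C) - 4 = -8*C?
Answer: -648814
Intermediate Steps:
y(F) = F + F**2
D(C) = 4 - 8*C
X(h) = -h**3*(1 - h) (X(h) = ((-h)*(1 - h))*h**2 = (-h*(1 - h))*h**2 = -h**3*(1 - h))
-89*X(-9) + D(1) = -89*(-9)**3*(-1 - 9) + (4 - 8*1) = -(-64881)*(-10) + (4 - 8) = -89*7290 - 4 = -648810 - 4 = -648814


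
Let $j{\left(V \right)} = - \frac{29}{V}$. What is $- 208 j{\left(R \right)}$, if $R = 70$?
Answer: $\frac{3016}{35} \approx 86.171$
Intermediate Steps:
$- 208 j{\left(R \right)} = - 208 \left(- \frac{29}{70}\right) = - 208 \left(\left(-29\right) \frac{1}{70}\right) = \left(-208\right) \left(- \frac{29}{70}\right) = \frac{3016}{35}$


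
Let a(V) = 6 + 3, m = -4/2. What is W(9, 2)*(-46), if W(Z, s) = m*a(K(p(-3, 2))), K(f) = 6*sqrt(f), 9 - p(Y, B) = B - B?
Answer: 828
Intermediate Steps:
p(Y, B) = 9 (p(Y, B) = 9 - (B - B) = 9 - 1*0 = 9 + 0 = 9)
m = -2 (m = -4*1/2 = -2)
a(V) = 9
W(Z, s) = -18 (W(Z, s) = -2*9 = -18)
W(9, 2)*(-46) = -18*(-46) = 828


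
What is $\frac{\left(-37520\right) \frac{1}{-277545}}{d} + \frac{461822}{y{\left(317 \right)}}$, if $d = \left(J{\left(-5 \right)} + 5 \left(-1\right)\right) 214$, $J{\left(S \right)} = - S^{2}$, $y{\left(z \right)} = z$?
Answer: $\frac{41144619629098}{28242146565} \approx 1456.9$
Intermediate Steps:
$d = -6420$ ($d = \left(- \left(-5\right)^{2} + 5 \left(-1\right)\right) 214 = \left(\left(-1\right) 25 - 5\right) 214 = \left(-25 - 5\right) 214 = \left(-30\right) 214 = -6420$)
$\frac{\left(-37520\right) \frac{1}{-277545}}{d} + \frac{461822}{y{\left(317 \right)}} = \frac{\left(-37520\right) \frac{1}{-277545}}{-6420} + \frac{461822}{317} = \left(-37520\right) \left(- \frac{1}{277545}\right) \left(- \frac{1}{6420}\right) + 461822 \cdot \frac{1}{317} = \frac{7504}{55509} \left(- \frac{1}{6420}\right) + \frac{461822}{317} = - \frac{1876}{89091945} + \frac{461822}{317} = \frac{41144619629098}{28242146565}$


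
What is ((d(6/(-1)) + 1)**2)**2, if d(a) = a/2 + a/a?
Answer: 1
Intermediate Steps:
d(a) = 1 + a/2 (d(a) = a*(1/2) + 1 = a/2 + 1 = 1 + a/2)
((d(6/(-1)) + 1)**2)**2 = (((1 + (6/(-1))/2) + 1)**2)**2 = (((1 + (6*(-1))/2) + 1)**2)**2 = (((1 + (1/2)*(-6)) + 1)**2)**2 = (((1 - 3) + 1)**2)**2 = ((-2 + 1)**2)**2 = ((-1)**2)**2 = 1**2 = 1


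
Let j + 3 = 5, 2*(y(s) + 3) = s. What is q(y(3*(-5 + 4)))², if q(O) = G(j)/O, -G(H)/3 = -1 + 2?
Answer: 4/9 ≈ 0.44444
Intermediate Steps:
y(s) = -3 + s/2
j = 2 (j = -3 + 5 = 2)
G(H) = -3 (G(H) = -3*(-1 + 2) = -3*1 = -3)
q(O) = -3/O
q(y(3*(-5 + 4)))² = (-3/(-3 + (3*(-5 + 4))/2))² = (-3/(-3 + (3*(-1))/2))² = (-3/(-3 + (½)*(-3)))² = (-3/(-3 - 3/2))² = (-3/(-9/2))² = (-3*(-2/9))² = (⅔)² = 4/9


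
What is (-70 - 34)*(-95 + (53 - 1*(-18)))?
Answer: 2496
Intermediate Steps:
(-70 - 34)*(-95 + (53 - 1*(-18))) = -104*(-95 + (53 + 18)) = -104*(-95 + 71) = -104*(-24) = 2496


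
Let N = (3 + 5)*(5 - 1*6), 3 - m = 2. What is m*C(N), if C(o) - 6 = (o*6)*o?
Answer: 390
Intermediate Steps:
m = 1 (m = 3 - 1*2 = 3 - 2 = 1)
N = -8 (N = 8*(5 - 6) = 8*(-1) = -8)
C(o) = 6 + 6*o² (C(o) = 6 + (o*6)*o = 6 + (6*o)*o = 6 + 6*o²)
m*C(N) = 1*(6 + 6*(-8)²) = 1*(6 + 6*64) = 1*(6 + 384) = 1*390 = 390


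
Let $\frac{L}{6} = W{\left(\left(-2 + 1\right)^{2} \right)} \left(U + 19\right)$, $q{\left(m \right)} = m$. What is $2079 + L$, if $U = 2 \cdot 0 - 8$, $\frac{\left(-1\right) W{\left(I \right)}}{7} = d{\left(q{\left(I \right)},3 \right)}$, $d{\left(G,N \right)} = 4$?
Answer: $231$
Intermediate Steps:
$W{\left(I \right)} = -28$ ($W{\left(I \right)} = \left(-7\right) 4 = -28$)
$U = -8$ ($U = 0 - 8 = -8$)
$L = -1848$ ($L = 6 \left(- 28 \left(-8 + 19\right)\right) = 6 \left(\left(-28\right) 11\right) = 6 \left(-308\right) = -1848$)
$2079 + L = 2079 - 1848 = 231$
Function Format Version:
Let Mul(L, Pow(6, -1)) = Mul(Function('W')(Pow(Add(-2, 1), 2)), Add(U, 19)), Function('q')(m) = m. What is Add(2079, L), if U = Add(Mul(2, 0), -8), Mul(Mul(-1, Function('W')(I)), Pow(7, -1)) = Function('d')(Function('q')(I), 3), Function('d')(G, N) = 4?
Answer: 231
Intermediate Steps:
Function('W')(I) = -28 (Function('W')(I) = Mul(-7, 4) = -28)
U = -8 (U = Add(0, -8) = -8)
L = -1848 (L = Mul(6, Mul(-28, Add(-8, 19))) = Mul(6, Mul(-28, 11)) = Mul(6, -308) = -1848)
Add(2079, L) = Add(2079, -1848) = 231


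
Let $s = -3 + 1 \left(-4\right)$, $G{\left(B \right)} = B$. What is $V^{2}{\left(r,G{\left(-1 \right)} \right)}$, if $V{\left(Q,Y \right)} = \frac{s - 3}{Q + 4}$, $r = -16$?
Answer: $\frac{25}{36} \approx 0.69444$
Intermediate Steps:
$s = -7$ ($s = -3 - 4 = -7$)
$V{\left(Q,Y \right)} = - \frac{10}{4 + Q}$ ($V{\left(Q,Y \right)} = \frac{-7 - 3}{Q + 4} = - \frac{10}{4 + Q}$)
$V^{2}{\left(r,G{\left(-1 \right)} \right)} = \left(- \frac{10}{4 - 16}\right)^{2} = \left(- \frac{10}{-12}\right)^{2} = \left(\left(-10\right) \left(- \frac{1}{12}\right)\right)^{2} = \left(\frac{5}{6}\right)^{2} = \frac{25}{36}$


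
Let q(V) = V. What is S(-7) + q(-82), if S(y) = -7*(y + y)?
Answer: 16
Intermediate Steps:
S(y) = -14*y
S(-7) + q(-82) = -14*(-7) - 82 = 98 - 82 = 16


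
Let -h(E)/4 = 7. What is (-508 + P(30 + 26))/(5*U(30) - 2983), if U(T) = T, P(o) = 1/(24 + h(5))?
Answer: 2033/11332 ≈ 0.17940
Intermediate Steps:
h(E) = -28 (h(E) = -4*7 = -28)
P(o) = -1/4 (P(o) = 1/(24 - 28) = 1/(-4) = -1/4)
(-508 + P(30 + 26))/(5*U(30) - 2983) = (-508 - 1/4)/(5*30 - 2983) = -2033/(4*(150 - 2983)) = -2033/4/(-2833) = -2033/4*(-1/2833) = 2033/11332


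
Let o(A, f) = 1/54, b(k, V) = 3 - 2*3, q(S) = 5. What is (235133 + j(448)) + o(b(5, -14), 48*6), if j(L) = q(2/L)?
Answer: 12697453/54 ≈ 2.3514e+5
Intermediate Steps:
j(L) = 5
b(k, V) = -3 (b(k, V) = 3 - 6 = -3)
o(A, f) = 1/54
(235133 + j(448)) + o(b(5, -14), 48*6) = (235133 + 5) + 1/54 = 235138 + 1/54 = 12697453/54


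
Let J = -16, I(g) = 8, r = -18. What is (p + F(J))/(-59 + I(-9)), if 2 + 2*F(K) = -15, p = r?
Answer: 53/102 ≈ 0.51961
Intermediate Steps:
p = -18
F(K) = -17/2 (F(K) = -1 + (½)*(-15) = -1 - 15/2 = -17/2)
(p + F(J))/(-59 + I(-9)) = (-18 - 17/2)/(-59 + 8) = -53/2/(-51) = -53/2*(-1/51) = 53/102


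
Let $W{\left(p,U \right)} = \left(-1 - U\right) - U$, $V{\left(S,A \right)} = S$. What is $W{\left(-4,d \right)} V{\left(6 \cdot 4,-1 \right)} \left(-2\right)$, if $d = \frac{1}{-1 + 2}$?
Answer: $144$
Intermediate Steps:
$d = 1$ ($d = 1^{-1} = 1$)
$W{\left(p,U \right)} = -1 - 2 U$
$W{\left(-4,d \right)} V{\left(6 \cdot 4,-1 \right)} \left(-2\right) = \left(-1 - 2\right) 6 \cdot 4 \left(-2\right) = \left(-1 - 2\right) 24 \left(-2\right) = \left(-3\right) 24 \left(-2\right) = \left(-72\right) \left(-2\right) = 144$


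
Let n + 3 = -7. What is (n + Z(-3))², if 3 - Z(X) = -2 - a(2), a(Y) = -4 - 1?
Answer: 100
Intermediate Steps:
n = -10 (n = -3 - 7 = -10)
a(Y) = -5
Z(X) = 0 (Z(X) = 3 - (-2 - 1*(-5)) = 3 - (-2 + 5) = 3 - 1*3 = 3 - 3 = 0)
(n + Z(-3))² = (-10 + 0)² = (-10)² = 100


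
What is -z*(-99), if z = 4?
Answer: 396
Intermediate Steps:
-z*(-99) = -4*(-99) = -1*(-396) = 396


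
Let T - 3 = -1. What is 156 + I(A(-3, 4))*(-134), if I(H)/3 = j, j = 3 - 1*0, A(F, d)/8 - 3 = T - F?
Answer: -1050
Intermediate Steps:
T = 2 (T = 3 - 1 = 2)
A(F, d) = 40 - 8*F (A(F, d) = 24 + 8*(2 - F) = 24 + (16 - 8*F) = 40 - 8*F)
j = 3 (j = 3 + 0 = 3)
I(H) = 9 (I(H) = 3*3 = 9)
156 + I(A(-3, 4))*(-134) = 156 + 9*(-134) = 156 - 1206 = -1050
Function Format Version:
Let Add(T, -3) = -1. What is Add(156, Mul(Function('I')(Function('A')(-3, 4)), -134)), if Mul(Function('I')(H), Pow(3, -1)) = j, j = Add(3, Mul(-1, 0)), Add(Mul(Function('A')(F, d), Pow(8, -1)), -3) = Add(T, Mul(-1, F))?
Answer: -1050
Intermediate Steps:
T = 2 (T = Add(3, -1) = 2)
Function('A')(F, d) = Add(40, Mul(-8, F)) (Function('A')(F, d) = Add(24, Mul(8, Add(2, Mul(-1, F)))) = Add(24, Add(16, Mul(-8, F))) = Add(40, Mul(-8, F)))
j = 3 (j = Add(3, 0) = 3)
Function('I')(H) = 9 (Function('I')(H) = Mul(3, 3) = 9)
Add(156, Mul(Function('I')(Function('A')(-3, 4)), -134)) = Add(156, Mul(9, -134)) = Add(156, -1206) = -1050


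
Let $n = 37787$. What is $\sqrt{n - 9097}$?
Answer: $\sqrt{28690} \approx 169.38$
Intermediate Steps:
$\sqrt{n - 9097} = \sqrt{37787 - 9097} = \sqrt{28690}$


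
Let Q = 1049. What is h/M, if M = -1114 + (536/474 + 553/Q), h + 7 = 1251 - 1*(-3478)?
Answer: -1173950586/276542689 ≈ -4.2451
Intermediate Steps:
h = 4722 (h = -7 + (1251 - 1*(-3478)) = -7 + (1251 + 3478) = -7 + 4729 = 4722)
M = -276542689/248613 (M = -1114 + (536/474 + 553/1049) = -1114 + (536*(1/474) + 553*(1/1049)) = -1114 + (268/237 + 553/1049) = -1114 + 412193/248613 = -276542689/248613 ≈ -1112.3)
h/M = 4722/(-276542689/248613) = 4722*(-248613/276542689) = -1173950586/276542689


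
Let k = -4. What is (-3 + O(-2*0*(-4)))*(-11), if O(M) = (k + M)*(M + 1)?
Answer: 77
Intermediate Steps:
O(M) = (1 + M)*(-4 + M) (O(M) = (-4 + M)*(M + 1) = (-4 + M)*(1 + M) = (1 + M)*(-4 + M))
(-3 + O(-2*0*(-4)))*(-11) = (-3 + (-4 + (-2*0*(-4))**2 - 3*(-2*0)*(-4)))*(-11) = (-3 + (-4 + (0*(-4))**2 - 0*(-4)))*(-11) = (-3 + (-4 + 0**2 - 3*0))*(-11) = (-3 + (-4 + 0 + 0))*(-11) = (-3 - 4)*(-11) = -7*(-11) = 77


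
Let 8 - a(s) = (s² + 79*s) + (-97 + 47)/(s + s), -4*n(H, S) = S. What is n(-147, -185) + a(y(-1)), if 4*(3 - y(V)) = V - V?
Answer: -2201/12 ≈ -183.42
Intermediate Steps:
y(V) = 3 (y(V) = 3 - (V - V)/4 = 3 - ¼*0 = 3 + 0 = 3)
n(H, S) = -S/4
a(s) = 8 - s² - 79*s + 25/s (a(s) = 8 - ((s² + 79*s) + (-97 + 47)/(s + s)) = 8 - ((s² + 79*s) - 50*1/(2*s)) = 8 - ((s² + 79*s) - 25/s) = 8 - (s² - 25/s + 79*s) = 8 + (-s² - 79*s + 25/s) = 8 - s² - 79*s + 25/s)
n(-147, -185) + a(y(-1)) = -¼*(-185) + (8 - 1*3² - 79*3 + 25/3) = 185/4 + (8 - 1*9 - 237 + 25*(⅓)) = 185/4 + (8 - 9 - 237 + 25/3) = 185/4 - 689/3 = -2201/12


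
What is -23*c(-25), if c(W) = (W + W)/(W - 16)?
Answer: -1150/41 ≈ -28.049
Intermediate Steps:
c(W) = 2*W/(-16 + W) (c(W) = (2*W)/(-16 + W) = 2*W/(-16 + W))
-23*c(-25) = -46*(-25)/(-16 - 25) = -46*(-25)/(-41) = -46*(-25)*(-1)/41 = -23*50/41 = -1150/41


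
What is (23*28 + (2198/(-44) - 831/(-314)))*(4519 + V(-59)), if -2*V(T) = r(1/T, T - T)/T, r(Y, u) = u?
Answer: 4656770753/1727 ≈ 2.6965e+6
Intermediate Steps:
V(T) = 0 (V(T) = -(T - T)/(2*T) = -0/T = -½*0 = 0)
(23*28 + (2198/(-44) - 831/(-314)))*(4519 + V(-59)) = (23*28 + (2198/(-44) - 831/(-314)))*(4519 + 0) = (644 + (2198*(-1/44) - 831*(-1/314)))*4519 = (644 + (-1099/22 + 831/314))*4519 = (644 - 81701/1727)*4519 = (1030487/1727)*4519 = 4656770753/1727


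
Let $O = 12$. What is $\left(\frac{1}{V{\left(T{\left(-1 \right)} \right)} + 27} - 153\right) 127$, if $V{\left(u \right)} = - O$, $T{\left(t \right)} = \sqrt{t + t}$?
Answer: $- \frac{291338}{15} \approx -19423.0$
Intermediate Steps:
$T{\left(t \right)} = \sqrt{2} \sqrt{t}$ ($T{\left(t \right)} = \sqrt{2 t} = \sqrt{2} \sqrt{t}$)
$V{\left(u \right)} = -12$ ($V{\left(u \right)} = \left(-1\right) 12 = -12$)
$\left(\frac{1}{V{\left(T{\left(-1 \right)} \right)} + 27} - 153\right) 127 = \left(\frac{1}{-12 + 27} - 153\right) 127 = \left(\frac{1}{15} - 153\right) 127 = \left(- \frac{2294}{15}\right) 127 = - \frac{291338}{15}$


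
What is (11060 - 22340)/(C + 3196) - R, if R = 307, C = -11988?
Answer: -335983/1099 ≈ -305.72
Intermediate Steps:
(11060 - 22340)/(C + 3196) - R = (11060 - 22340)/(-11988 + 3196) - 1*307 = -11280/(-8792) - 307 = -11280*(-1/8792) - 307 = 1410/1099 - 307 = -335983/1099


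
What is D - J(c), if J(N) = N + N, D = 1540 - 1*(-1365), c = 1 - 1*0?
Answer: 2903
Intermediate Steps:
c = 1 (c = 1 + 0 = 1)
D = 2905 (D = 1540 + 1365 = 2905)
J(N) = 2*N
D - J(c) = 2905 - 2 = 2903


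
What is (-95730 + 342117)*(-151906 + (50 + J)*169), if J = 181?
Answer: -27808961529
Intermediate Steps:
(-95730 + 342117)*(-151906 + (50 + J)*169) = (-95730 + 342117)*(-151906 + (50 + 181)*169) = 246387*(-151906 + 231*169) = 246387*(-151906 + 39039) = 246387*(-112867) = -27808961529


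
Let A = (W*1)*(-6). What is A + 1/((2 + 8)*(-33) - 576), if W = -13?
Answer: 70667/906 ≈ 77.999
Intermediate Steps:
A = 78 (A = -13*1*(-6) = -13*(-6) = 78)
A + 1/((2 + 8)*(-33) - 576) = 78 + 1/((2 + 8)*(-33) - 576) = 78 + 1/(10*(-33) - 576) = 78 + 1/(-330 - 576) = 78 + 1/(-906) = 78 - 1/906 = 70667/906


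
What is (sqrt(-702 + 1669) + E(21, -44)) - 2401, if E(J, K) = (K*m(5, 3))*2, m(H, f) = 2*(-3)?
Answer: -1873 + sqrt(967) ≈ -1841.9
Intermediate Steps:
m(H, f) = -6
E(J, K) = -12*K (E(J, K) = (K*(-6))*2 = -6*K*2 = -12*K)
(sqrt(-702 + 1669) + E(21, -44)) - 2401 = (sqrt(-702 + 1669) - 12*(-44)) - 2401 = (sqrt(967) + 528) - 2401 = (528 + sqrt(967)) - 2401 = -1873 + sqrt(967)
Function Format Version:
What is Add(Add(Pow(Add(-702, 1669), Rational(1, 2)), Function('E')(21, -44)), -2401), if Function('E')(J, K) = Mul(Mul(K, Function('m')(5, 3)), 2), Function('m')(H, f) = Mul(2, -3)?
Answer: Add(-1873, Pow(967, Rational(1, 2))) ≈ -1841.9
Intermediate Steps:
Function('m')(H, f) = -6
Function('E')(J, K) = Mul(-12, K) (Function('E')(J, K) = Mul(Mul(K, -6), 2) = Mul(Mul(-6, K), 2) = Mul(-12, K))
Add(Add(Pow(Add(-702, 1669), Rational(1, 2)), Function('E')(21, -44)), -2401) = Add(Add(Pow(Add(-702, 1669), Rational(1, 2)), Mul(-12, -44)), -2401) = Add(Add(Pow(967, Rational(1, 2)), 528), -2401) = Add(Add(528, Pow(967, Rational(1, 2))), -2401) = Add(-1873, Pow(967, Rational(1, 2)))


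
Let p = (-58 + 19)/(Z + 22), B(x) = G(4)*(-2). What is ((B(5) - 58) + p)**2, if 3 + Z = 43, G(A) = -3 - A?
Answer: 7656289/3844 ≈ 1991.8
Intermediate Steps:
Z = 40 (Z = -3 + 43 = 40)
B(x) = 14 (B(x) = (-3 - 1*4)*(-2) = (-3 - 4)*(-2) = -7*(-2) = 14)
p = -39/62 (p = (-58 + 19)/(40 + 22) = -39/62 ≈ -0.62903)
((B(5) - 58) + p)**2 = ((14 - 58) - 39/62)**2 = (-44 - 39/62)**2 = (-2767/62)**2 = 7656289/3844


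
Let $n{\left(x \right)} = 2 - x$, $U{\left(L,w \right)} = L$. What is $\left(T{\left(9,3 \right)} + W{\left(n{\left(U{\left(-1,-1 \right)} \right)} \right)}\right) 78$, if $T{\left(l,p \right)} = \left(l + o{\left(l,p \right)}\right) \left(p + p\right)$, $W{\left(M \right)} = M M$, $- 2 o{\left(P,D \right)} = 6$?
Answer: $3510$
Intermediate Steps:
$o{\left(P,D \right)} = -3$ ($o{\left(P,D \right)} = \left(- \frac{1}{2}\right) 6 = -3$)
$W{\left(M \right)} = M^{2}$
$T{\left(l,p \right)} = 2 p \left(-3 + l\right)$ ($T{\left(l,p \right)} = \left(l - 3\right) \left(p + p\right) = \left(-3 + l\right) 2 p = 2 p \left(-3 + l\right)$)
$\left(T{\left(9,3 \right)} + W{\left(n{\left(U{\left(-1,-1 \right)} \right)} \right)}\right) 78 = \left(2 \cdot 3 \left(-3 + 9\right) + \left(2 - -1\right)^{2}\right) 78 = \left(2 \cdot 3 \cdot 6 + \left(2 + 1\right)^{2}\right) 78 = \left(36 + 3^{2}\right) 78 = \left(36 + 9\right) 78 = 45 \cdot 78 = 3510$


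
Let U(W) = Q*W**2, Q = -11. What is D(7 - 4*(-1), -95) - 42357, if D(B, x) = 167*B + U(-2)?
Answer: -40564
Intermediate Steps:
U(W) = -11*W**2
D(B, x) = -44 + 167*B (D(B, x) = 167*B - 11*(-2)**2 = 167*B - 11*4 = 167*B - 44 = -44 + 167*B)
D(7 - 4*(-1), -95) - 42357 = (-44 + 167*(7 - 4*(-1))) - 42357 = (-44 + 167*(7 + 4)) - 42357 = (-44 + 167*11) - 42357 = (-44 + 1837) - 42357 = 1793 - 42357 = -40564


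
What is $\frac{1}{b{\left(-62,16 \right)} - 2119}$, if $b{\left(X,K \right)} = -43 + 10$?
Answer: $- \frac{1}{2152} \approx -0.00046468$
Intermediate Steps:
$b{\left(X,K \right)} = -33$
$\frac{1}{b{\left(-62,16 \right)} - 2119} = \frac{1}{-33 - 2119} = \frac{1}{-2152} = - \frac{1}{2152}$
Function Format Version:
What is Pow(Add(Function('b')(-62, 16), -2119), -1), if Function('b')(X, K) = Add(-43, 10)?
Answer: Rational(-1, 2152) ≈ -0.00046468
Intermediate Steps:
Function('b')(X, K) = -33
Pow(Add(Function('b')(-62, 16), -2119), -1) = Pow(Add(-33, -2119), -1) = Pow(-2152, -1) = Rational(-1, 2152)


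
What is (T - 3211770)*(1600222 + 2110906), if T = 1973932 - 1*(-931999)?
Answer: -1135007676392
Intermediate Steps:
T = 2905931 (T = 1973932 + 931999 = 2905931)
(T - 3211770)*(1600222 + 2110906) = (2905931 - 3211770)*(1600222 + 2110906) = -305839*3711128 = -1135007676392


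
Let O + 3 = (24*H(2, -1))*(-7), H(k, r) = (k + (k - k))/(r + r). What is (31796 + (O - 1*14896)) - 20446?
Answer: -3381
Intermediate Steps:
H(k, r) = k/(2*r) (H(k, r) = (k + 0)/((2*r)) = k*(1/(2*r)) = k/(2*r))
O = 165 (O = -3 + (24*((½)*2/(-1)))*(-7) = -3 + (24*((½)*2*(-1)))*(-7) = -3 + (24*(-1))*(-7) = -3 - 24*(-7) = -3 + 168 = 165)
(31796 + (O - 1*14896)) - 20446 = (31796 + (165 - 1*14896)) - 20446 = (31796 + (165 - 14896)) - 20446 = (31796 - 14731) - 20446 = 17065 - 20446 = -3381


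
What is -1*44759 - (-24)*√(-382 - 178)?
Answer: -44759 + 96*I*√35 ≈ -44759.0 + 567.94*I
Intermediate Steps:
-1*44759 - (-24)*√(-382 - 178) = -44759 - (-24)*√(-560) = -44759 - (-24)*4*I*√35 = -44759 - (-96)*I*√35 = -44759 + 96*I*√35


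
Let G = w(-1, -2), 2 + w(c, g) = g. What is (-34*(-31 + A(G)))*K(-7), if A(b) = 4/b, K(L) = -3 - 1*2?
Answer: -5440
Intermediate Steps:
w(c, g) = -2 + g
G = -4 (G = -2 - 2 = -4)
K(L) = -5 (K(L) = -3 - 2 = -5)
(-34*(-31 + A(G)))*K(-7) = -34*(-31 + 4/(-4))*(-5) = -34*(-31 + 4*(-¼))*(-5) = -34*(-31 - 1)*(-5) = -34*(-32)*(-5) = 1088*(-5) = -5440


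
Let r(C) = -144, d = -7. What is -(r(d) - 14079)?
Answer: 14223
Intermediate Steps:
-(r(d) - 14079) = -(-144 - 14079) = -1*(-14223) = 14223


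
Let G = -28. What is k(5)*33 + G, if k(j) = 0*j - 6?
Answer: -226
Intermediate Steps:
k(j) = -6 (k(j) = 0 - 6 = -6)
k(5)*33 + G = -6*33 - 28 = -198 - 28 = -226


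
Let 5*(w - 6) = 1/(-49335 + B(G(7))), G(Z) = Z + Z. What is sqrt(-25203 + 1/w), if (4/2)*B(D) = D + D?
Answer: I*sqrt(55176612858576578)/1479629 ≈ 158.75*I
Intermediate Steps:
G(Z) = 2*Z
B(D) = D (B(D) = (D + D)/2 = (2*D)/2 = D)
w = 1479629/246605 (w = 6 + 1/(5*(-49335 + 2*7)) = 6 + 1/(5*(-49335 + 14)) = 6 + (1/5)/(-49321) = 6 + (1/5)*(-1/49321) = 6 - 1/246605 = 1479629/246605 ≈ 6.0000)
sqrt(-25203 + 1/w) = sqrt(-25203 + 1/(1479629/246605)) = sqrt(-25203 + 246605/1479629) = sqrt(-37290843082/1479629) = I*sqrt(55176612858576578)/1479629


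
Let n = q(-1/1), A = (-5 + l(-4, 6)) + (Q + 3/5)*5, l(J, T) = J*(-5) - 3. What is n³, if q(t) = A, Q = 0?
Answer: 3375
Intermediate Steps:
l(J, T) = -3 - 5*J (l(J, T) = -5*J - 3 = -3 - 5*J)
A = 15 (A = (-5 + (-3 - 5*(-4))) + (0 + 3/5)*5 = (-5 + (-3 + 20)) + (0 + 3*(⅕))*5 = (-5 + 17) + (0 + ⅗)*5 = 12 + (⅗)*5 = 12 + 3 = 15)
q(t) = 15
n = 15
n³ = 15³ = 3375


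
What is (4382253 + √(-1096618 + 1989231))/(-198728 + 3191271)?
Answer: 4382253/2992543 + √892613/2992543 ≈ 1.4647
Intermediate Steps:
(4382253 + √(-1096618 + 1989231))/(-198728 + 3191271) = (4382253 + √892613)/2992543 = (4382253 + √892613)*(1/2992543) = 4382253/2992543 + √892613/2992543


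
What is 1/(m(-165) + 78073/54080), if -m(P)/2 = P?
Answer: 54080/17924473 ≈ 0.0030171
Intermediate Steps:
m(P) = -2*P
1/(m(-165) + 78073/54080) = 1/(-2*(-165) + 78073/54080) = 1/(330 + 78073*(1/54080)) = 1/(330 + 78073/54080) = 1/(17924473/54080) = 54080/17924473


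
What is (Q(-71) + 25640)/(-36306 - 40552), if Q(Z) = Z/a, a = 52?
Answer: -1333209/3996616 ≈ -0.33358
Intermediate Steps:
Q(Z) = Z/52
(Q(-71) + 25640)/(-36306 - 40552) = ((1/52)*(-71) + 25640)/(-36306 - 40552) = (-71/52 + 25640)/(-76858) = (1333209/52)*(-1/76858) = -1333209/3996616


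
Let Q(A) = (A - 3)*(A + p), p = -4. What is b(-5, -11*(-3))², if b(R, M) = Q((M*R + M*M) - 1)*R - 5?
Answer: 17870953034025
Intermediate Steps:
Q(A) = (-4 + A)*(-3 + A) (Q(A) = (A - 3)*(A - 4) = (-3 + A)*(-4 + A) = (-4 + A)*(-3 + A))
b(R, M) = -5 + R*(19 + (-1 + M² + M*R)² - 7*M² - 7*M*R) (b(R, M) = (12 + ((M*R + M*M) - 1)² - 7*((M*R + M*M) - 1))*R - 5 = (12 + ((M*R + M²) - 1)² - 7*((M*R + M²) - 1))*R - 5 = (12 + ((M² + M*R) - 1)² - 7*((M² + M*R) - 1))*R - 5 = (12 + (-1 + M² + M*R)² - 7*(-1 + M² + M*R))*R - 5 = (12 + (-1 + M² + M*R)² + (7 - 7*M² - 7*M*R))*R - 5 = (19 + (-1 + M² + M*R)² - 7*M² - 7*M*R)*R - 5 = R*(19 + (-1 + M² + M*R)² - 7*M² - 7*M*R) - 5 = -5 + R*(19 + (-1 + M² + M*R)² - 7*M² - 7*M*R))
b(-5, -11*(-3))² = (-5 - 5*(19 + (-1 + (-11*(-3))² - 11*(-3)*(-5))² - 7*(-11*(-3))² - 7*(-11*(-3))*(-5)))² = (-5 - 5*(19 + (-1 + 33² + 33*(-5))² - 7*33² - 7*33*(-5)))² = (-5 - 5*(19 + (-1 + 1089 - 165)² - 7*1089 + 1155))² = (-5 - 5*(19 + 923² - 7623 + 1155))² = (-5 - 5*(19 + 851929 - 7623 + 1155))² = (-5 - 5*845480)² = (-5 - 4227400)² = (-4227405)² = 17870953034025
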